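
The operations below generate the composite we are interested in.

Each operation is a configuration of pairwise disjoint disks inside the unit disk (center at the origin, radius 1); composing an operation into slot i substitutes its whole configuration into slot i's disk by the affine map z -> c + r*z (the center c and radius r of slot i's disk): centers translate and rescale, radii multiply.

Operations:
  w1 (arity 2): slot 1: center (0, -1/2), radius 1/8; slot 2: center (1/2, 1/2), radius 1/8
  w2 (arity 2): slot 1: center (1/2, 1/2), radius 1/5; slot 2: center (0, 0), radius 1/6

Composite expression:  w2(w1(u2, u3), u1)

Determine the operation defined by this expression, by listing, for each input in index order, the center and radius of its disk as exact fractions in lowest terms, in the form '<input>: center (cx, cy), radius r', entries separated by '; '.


u1: center (0, 0), radius 1/6; u2: center (1/2, 2/5), radius 1/40; u3: center (3/5, 3/5), radius 1/40

Below w2, radii multiply path by path; the u-disk centers shift.
u2 passes through 2 substitutions, ending at center (1/2, 2/5), radius 1/40
u3 passes through 2 substitutions, ending at center (3/5, 3/5), radius 1/40
u1 passes through 1 substitution, ending at center (0, 0), radius 1/6


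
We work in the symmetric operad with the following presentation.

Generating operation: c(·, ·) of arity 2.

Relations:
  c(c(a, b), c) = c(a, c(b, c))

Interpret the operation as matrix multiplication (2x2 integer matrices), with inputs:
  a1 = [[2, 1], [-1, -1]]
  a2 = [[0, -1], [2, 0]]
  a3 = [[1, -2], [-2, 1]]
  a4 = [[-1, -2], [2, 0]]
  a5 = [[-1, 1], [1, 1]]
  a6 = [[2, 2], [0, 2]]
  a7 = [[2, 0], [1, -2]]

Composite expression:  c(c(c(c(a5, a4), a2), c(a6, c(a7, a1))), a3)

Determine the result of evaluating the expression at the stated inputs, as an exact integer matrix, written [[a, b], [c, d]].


[[-4, -58], [20, 98]]


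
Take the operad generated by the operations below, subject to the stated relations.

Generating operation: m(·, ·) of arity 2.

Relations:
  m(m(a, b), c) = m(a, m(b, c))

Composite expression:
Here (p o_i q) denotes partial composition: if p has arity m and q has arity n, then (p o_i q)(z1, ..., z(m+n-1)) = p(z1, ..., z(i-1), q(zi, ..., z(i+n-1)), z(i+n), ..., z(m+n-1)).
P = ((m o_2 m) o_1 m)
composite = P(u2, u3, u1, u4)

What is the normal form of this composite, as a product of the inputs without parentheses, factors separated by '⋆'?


u2 ⋆ u3 ⋆ u1 ⋆ u4

Key point: m is associative — brackets drop, the u-order remains.
m(u2, u3) linearizes to u2 ⋆ u3
m(u1, u4) linearizes to u1 ⋆ u4
m(m(u2, u3), m(u1, u4)) linearizes to u2 ⋆ u3 ⋆ u1 ⋆ u4


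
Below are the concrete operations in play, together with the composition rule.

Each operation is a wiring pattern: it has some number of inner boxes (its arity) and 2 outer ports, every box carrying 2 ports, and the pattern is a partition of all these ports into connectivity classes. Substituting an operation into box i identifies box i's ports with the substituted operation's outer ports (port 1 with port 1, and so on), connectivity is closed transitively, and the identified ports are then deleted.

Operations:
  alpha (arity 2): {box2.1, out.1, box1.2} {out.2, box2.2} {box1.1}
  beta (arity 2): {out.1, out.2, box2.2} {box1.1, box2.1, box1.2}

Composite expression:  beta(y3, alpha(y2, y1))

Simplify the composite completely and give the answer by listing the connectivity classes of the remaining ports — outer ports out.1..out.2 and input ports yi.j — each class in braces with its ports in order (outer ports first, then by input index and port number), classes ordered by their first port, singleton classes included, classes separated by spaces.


{out.1, out.2, y1.2} {y1.1, y2.2, y3.1, y3.2} {y2.1}

Treat the ports identified at beta as solder joints: merge, then drop.
alpha over (y2, y1) gives {out.1, y1.1, y2.2} {out.2, y1.2} {y2.1}, out.j being that stage's outer ports
beta over (y3, y2, y1) gives {out.1, out.2, y1.2} {y1.1, y2.2, y3.1, y3.2} {y2.1}, out.j being that stage's outer ports


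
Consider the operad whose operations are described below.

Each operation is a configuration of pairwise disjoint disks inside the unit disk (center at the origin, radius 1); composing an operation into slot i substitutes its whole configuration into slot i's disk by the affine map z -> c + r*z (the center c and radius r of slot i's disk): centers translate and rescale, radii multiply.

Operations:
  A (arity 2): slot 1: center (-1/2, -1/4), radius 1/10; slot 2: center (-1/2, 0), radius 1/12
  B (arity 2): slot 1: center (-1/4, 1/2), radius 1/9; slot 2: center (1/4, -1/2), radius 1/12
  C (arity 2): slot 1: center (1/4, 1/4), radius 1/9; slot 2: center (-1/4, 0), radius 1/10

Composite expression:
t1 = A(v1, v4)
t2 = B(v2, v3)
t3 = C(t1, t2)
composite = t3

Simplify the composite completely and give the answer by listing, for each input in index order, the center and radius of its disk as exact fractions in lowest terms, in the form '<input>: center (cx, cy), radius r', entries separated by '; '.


v1: center (7/36, 2/9), radius 1/90; v2: center (-11/40, 1/20), radius 1/90; v3: center (-9/40, -1/20), radius 1/120; v4: center (7/36, 1/4), radius 1/108

Below C, radii multiply path by path; the v-disk centers shift.
tracing v1 down its 2-map path: center (7/36, 2/9), radius 1/90
tracing v4 down its 2-map path: center (7/36, 1/4), radius 1/108
tracing v2 down its 2-map path: center (-11/40, 1/20), radius 1/90
tracing v3 down its 2-map path: center (-9/40, -1/20), radius 1/120


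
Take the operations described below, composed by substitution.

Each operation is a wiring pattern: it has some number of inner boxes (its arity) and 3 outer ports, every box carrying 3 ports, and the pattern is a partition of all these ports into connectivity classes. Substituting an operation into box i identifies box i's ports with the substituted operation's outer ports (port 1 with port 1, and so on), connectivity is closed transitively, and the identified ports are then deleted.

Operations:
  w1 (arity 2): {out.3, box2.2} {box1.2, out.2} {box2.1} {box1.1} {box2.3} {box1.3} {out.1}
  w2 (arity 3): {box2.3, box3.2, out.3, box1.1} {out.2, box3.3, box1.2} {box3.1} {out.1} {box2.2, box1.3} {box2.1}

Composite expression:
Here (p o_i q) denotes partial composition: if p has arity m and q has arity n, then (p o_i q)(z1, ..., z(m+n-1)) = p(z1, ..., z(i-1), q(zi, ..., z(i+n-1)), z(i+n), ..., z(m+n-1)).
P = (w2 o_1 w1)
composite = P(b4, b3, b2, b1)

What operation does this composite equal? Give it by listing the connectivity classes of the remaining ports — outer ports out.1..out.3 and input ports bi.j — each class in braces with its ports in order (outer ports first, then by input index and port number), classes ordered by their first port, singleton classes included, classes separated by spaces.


{out.1} {out.2, b1.3, b4.2} {out.3, b1.2, b2.3} {b1.1} {b2.1} {b2.2, b3.2} {b3.1} {b3.3} {b4.1} {b4.3}

Treat the ports identified at w2 as solder joints: merge, then drop.
w1 over (b4, b3) gives {out.1} {out.2, b4.2} {out.3, b3.2} {b3.1} {b3.3} {b4.1} {b4.3}, out.j being that stage's outer ports
w2 over (b4, b3, b2, b1) gives {out.1} {out.2, b1.3, b4.2} {out.3, b1.2, b2.3} {b1.1} {b2.1} {b2.2, b3.2} {b3.1} {b3.3} {b4.1} {b4.3}, out.j being that stage's outer ports


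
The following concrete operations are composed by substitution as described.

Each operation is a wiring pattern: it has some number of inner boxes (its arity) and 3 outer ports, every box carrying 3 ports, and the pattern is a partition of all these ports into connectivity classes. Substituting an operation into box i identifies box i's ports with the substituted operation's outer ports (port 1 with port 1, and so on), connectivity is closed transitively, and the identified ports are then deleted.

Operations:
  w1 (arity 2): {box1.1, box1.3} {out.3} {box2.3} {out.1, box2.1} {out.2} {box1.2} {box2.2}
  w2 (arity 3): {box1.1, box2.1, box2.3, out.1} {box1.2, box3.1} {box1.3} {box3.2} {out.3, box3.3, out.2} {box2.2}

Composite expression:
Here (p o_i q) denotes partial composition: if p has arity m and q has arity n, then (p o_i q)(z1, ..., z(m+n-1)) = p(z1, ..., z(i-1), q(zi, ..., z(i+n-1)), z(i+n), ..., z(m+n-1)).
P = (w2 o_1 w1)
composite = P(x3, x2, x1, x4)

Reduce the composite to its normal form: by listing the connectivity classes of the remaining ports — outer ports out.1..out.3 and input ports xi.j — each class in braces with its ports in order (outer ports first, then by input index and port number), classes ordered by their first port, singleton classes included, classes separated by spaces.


After gluing at w2, chains via deleted ports link the x-ports.
the subtree at w1 composes to {out.1, x2.1} {out.2} {out.3} {x2.2} {x2.3} {x3.1, x3.3} {x3.2} on (x3, x2); out.j = own outer ports
the subtree at w2 composes to {out.1, x1.1, x1.3, x2.1} {out.2, out.3, x4.3} {x1.2} {x2.2} {x2.3} {x3.1, x3.3} {x3.2} {x4.1} {x4.2} on (x3, x2, x1, x4); out.j = own outer ports

{out.1, x1.1, x1.3, x2.1} {out.2, out.3, x4.3} {x1.2} {x2.2} {x2.3} {x3.1, x3.3} {x3.2} {x4.1} {x4.2}


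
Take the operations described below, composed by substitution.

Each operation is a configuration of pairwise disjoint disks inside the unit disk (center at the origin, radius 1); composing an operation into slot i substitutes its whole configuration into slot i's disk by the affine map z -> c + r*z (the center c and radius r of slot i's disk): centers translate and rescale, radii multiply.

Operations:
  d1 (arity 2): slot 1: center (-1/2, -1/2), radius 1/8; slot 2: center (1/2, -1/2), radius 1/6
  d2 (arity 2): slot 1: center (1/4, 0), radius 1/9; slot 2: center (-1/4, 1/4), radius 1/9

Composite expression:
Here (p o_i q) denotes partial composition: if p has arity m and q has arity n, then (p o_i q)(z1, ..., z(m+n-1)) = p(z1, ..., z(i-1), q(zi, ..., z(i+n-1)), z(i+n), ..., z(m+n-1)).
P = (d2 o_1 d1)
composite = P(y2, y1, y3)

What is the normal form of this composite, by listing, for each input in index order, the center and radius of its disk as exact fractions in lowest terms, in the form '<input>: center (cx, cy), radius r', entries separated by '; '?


Only the slot chain above each y matters under d2; compose those maps.
for y2, the 2-step affine chain lands on center (7/36, -1/18), radius 1/72
for y1, the 2-step affine chain lands on center (11/36, -1/18), radius 1/54
for y3, the 1-step affine chain lands on center (-1/4, 1/4), radius 1/9

y1: center (11/36, -1/18), radius 1/54; y2: center (7/36, -1/18), radius 1/72; y3: center (-1/4, 1/4), radius 1/9


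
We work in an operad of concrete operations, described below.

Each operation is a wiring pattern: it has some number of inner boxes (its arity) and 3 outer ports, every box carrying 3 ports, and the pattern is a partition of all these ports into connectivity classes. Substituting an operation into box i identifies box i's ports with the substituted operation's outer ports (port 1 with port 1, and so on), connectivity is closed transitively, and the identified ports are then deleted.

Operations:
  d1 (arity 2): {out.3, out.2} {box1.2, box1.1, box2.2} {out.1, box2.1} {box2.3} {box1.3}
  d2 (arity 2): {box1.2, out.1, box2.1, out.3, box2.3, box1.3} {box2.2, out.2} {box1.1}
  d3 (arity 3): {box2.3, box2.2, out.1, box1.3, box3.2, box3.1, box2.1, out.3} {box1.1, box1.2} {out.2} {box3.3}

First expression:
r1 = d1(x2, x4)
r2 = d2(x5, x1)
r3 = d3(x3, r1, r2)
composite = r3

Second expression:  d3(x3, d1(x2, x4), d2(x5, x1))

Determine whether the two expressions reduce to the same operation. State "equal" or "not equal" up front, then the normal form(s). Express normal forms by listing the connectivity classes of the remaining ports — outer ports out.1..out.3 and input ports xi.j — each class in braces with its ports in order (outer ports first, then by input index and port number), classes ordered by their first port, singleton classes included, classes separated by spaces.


equal: each reduces to {out.1, out.3, x1.1, x1.2, x1.3, x3.3, x4.1, x5.2, x5.3} {out.2} {x2.1, x2.2, x4.2} {x2.3} {x3.1, x3.2} {x4.3} {x5.1}

The first expression reduces to {out.1, out.3, x1.1, x1.2, x1.3, x3.3, x4.1, x5.2, x5.3} {out.2} {x2.1, x2.2, x4.2} {x2.3} {x3.1, x3.2} {x4.3} {x5.1}
The second expression reduces to {out.1, out.3, x1.1, x1.2, x1.3, x3.3, x4.1, x5.2, x5.3} {out.2} {x2.1, x2.2, x4.2} {x2.3} {x3.1, x3.2} {x4.3} {x5.1}
The forms coincide; equal.


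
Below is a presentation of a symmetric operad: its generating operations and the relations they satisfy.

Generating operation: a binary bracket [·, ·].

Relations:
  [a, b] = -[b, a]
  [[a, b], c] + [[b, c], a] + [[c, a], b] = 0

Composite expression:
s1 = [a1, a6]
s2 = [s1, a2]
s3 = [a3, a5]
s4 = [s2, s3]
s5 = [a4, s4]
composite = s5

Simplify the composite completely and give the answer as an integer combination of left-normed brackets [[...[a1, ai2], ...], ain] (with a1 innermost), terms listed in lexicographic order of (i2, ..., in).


In the tensor algebra, words opening a1 carry the a1-anchored form.
Composite bracket: [a4, [[[a1, a6], a2], [a3, a5]]]
Each bracket splits as ab - ba, giving 32 signed words (2^5 = 32).
Collect the words opening with a1:
  a1a6a2a3a5a4 (sign -1) contributes -[[[[[a1, a6], a2], a3], a5], a4]
  a1a6a2a5a3a4 (sign +1) contributes +[[[[[a1, a6], a2], a5], a3], a4]

-[[[[[a1, a6], a2], a3], a5], a4] + [[[[[a1, a6], a2], a5], a3], a4]


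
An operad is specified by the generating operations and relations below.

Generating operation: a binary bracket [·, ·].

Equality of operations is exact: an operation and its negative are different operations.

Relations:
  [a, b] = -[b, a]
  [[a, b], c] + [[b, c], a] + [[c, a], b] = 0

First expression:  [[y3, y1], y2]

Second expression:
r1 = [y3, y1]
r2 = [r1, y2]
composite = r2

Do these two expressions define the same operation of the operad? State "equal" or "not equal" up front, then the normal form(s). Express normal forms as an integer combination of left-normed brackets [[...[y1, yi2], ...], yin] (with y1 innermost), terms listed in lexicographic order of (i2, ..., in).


equal — both sides give -[[y1, y3], y2]


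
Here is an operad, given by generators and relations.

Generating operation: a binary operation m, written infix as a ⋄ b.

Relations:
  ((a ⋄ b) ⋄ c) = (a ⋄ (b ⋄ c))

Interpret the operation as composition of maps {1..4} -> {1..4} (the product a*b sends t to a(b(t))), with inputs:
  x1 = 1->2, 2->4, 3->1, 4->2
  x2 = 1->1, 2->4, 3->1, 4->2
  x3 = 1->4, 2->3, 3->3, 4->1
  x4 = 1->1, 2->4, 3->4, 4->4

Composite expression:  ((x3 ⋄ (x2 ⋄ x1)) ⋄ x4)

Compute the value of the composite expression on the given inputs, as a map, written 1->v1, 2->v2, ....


1->1, 2->1, 3->1, 4->1

(x2 ⋄ x1) = 1->4, 2->2, 3->1, 4->4
(x3 ⋄ (x2 ⋄ x1)) = 1->1, 2->3, 3->4, 4->1
((x3 ⋄ (x2 ⋄ x1)) ⋄ x4) = 1->1, 2->1, 3->1, 4->1


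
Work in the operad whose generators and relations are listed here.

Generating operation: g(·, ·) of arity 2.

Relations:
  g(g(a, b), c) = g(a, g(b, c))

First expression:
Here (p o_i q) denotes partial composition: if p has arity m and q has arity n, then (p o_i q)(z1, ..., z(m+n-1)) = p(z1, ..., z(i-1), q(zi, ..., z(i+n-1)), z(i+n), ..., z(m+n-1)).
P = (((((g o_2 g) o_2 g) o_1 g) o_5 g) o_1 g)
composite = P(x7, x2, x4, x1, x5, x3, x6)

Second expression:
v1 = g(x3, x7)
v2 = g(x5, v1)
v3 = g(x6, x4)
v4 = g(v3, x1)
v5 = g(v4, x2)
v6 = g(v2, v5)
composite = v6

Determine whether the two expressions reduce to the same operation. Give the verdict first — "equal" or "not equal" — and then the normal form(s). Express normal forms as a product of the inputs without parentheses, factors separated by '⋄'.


The first expression, normalized: x7 ⋄ x2 ⋄ x4 ⋄ x1 ⋄ x5 ⋄ x3 ⋄ x6
The second expression, normalized: x5 ⋄ x3 ⋄ x7 ⋄ x6 ⋄ x4 ⋄ x1 ⋄ x2
No match — not equal.

not equal; first: x7 ⋄ x2 ⋄ x4 ⋄ x1 ⋄ x5 ⋄ x3 ⋄ x6; second: x5 ⋄ x3 ⋄ x7 ⋄ x6 ⋄ x4 ⋄ x1 ⋄ x2


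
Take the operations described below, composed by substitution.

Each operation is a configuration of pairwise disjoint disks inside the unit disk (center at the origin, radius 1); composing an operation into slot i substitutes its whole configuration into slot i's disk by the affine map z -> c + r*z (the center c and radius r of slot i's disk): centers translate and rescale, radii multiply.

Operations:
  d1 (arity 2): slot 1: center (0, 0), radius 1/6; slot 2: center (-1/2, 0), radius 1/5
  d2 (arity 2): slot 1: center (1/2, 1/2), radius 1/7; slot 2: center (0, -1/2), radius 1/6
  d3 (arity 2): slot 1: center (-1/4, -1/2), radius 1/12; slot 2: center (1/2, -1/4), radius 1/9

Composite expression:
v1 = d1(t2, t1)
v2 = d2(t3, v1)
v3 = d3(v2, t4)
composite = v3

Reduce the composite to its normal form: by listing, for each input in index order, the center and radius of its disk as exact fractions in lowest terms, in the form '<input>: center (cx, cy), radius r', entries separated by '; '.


t1: center (-37/144, -13/24), radius 1/360; t2: center (-1/4, -13/24), radius 1/432; t3: center (-5/24, -11/24), radius 1/84; t4: center (1/2, -1/4), radius 1/9

Below d3, radii multiply path by path; the t-disk centers shift.
tracing t3 down its 2-map path: center (-5/24, -11/24), radius 1/84
tracing t2 down its 3-map path: center (-1/4, -13/24), radius 1/432
tracing t1 down its 3-map path: center (-37/144, -13/24), radius 1/360
tracing t4 down its 1-map path: center (1/2, -1/4), radius 1/9


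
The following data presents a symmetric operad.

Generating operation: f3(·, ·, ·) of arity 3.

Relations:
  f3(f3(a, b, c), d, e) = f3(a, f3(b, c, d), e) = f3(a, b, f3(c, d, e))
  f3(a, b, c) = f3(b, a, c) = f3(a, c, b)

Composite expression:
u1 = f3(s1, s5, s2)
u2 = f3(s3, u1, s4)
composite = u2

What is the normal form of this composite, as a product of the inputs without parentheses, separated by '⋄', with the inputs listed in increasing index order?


s1 ⋄ s2 ⋄ s3 ⋄ s4 ⋄ s5

Any arrangement under f3 is one operation, so sort the s-inputs.
f3(s1, s5, s2) flattens to s1 ⋄ s5 ⋄ s2
f3(s3, f3(s1, s5, s2), s4) flattens to s3 ⋄ s1 ⋄ s5 ⋄ s2 ⋄ s4
sorting the factors by input index: s1 ⋄ s2 ⋄ s3 ⋄ s4 ⋄ s5


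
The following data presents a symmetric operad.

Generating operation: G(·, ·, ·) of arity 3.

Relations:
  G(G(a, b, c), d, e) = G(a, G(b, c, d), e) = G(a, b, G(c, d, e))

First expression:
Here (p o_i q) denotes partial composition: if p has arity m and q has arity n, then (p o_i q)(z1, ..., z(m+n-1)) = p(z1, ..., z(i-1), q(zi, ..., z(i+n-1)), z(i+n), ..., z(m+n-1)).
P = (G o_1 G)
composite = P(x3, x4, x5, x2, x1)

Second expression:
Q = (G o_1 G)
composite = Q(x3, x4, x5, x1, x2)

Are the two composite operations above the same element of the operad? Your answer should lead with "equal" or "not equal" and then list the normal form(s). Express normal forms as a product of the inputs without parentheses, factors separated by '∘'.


not equal: they reduce to x3 ∘ x4 ∘ x5 ∘ x2 ∘ x1 and x3 ∘ x4 ∘ x5 ∘ x1 ∘ x2

The first expression, normalized: x3 ∘ x4 ∘ x5 ∘ x2 ∘ x1
The second expression, normalized: x3 ∘ x4 ∘ x5 ∘ x1 ∘ x2
Distinct normal forms: not equal.


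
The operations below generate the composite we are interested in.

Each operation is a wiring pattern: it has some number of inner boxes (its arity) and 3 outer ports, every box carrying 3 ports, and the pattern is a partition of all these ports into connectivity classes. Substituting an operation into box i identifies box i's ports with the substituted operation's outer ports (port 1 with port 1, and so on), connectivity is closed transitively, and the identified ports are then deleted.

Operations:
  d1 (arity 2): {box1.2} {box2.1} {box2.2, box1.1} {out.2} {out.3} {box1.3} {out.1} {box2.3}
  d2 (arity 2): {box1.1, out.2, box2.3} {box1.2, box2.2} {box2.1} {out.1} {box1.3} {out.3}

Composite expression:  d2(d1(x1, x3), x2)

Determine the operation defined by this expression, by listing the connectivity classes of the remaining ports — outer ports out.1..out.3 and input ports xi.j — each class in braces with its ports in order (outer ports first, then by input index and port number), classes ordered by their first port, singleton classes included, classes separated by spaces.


{out.1} {out.2, x2.3} {out.3} {x1.1, x3.2} {x1.2} {x1.3} {x2.1} {x2.2} {x3.1} {x3.3}

After gluing at d2, chains via deleted ports link the x-ports.
stage d1: inputs (x1, x3), connectivity {out.1} {out.2} {out.3} {x1.1, x3.2} {x1.2} {x1.3} {x3.1} {x3.3}, out.j its boundary
stage d2: inputs (x1, x3, x2), connectivity {out.1} {out.2, x2.3} {out.3} {x1.1, x3.2} {x1.2} {x1.3} {x2.1} {x2.2} {x3.1} {x3.3}, out.j its boundary


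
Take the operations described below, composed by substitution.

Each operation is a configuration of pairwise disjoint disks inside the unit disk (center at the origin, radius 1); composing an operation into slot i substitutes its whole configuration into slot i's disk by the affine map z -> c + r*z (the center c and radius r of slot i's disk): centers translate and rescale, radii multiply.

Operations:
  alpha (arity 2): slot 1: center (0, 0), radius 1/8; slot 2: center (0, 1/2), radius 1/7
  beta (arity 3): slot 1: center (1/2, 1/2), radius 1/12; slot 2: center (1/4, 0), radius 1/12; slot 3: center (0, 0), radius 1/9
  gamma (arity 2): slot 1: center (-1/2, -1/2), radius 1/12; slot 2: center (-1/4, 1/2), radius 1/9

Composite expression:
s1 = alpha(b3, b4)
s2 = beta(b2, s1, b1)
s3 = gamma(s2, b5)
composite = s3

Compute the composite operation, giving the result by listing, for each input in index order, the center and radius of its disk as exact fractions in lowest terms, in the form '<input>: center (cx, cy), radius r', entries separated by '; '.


b1: center (-1/2, -1/2), radius 1/108; b2: center (-11/24, -11/24), radius 1/144; b3: center (-23/48, -1/2), radius 1/1152; b4: center (-23/48, -143/288), radius 1/1008; b5: center (-1/4, 1/2), radius 1/9

Below gamma, radii multiply path by path; the b-disk centers shift.
input b2: composing its 2 substitution steps yields center (-11/24, -11/24), radius 1/144
input b3: composing its 3 substitution steps yields center (-23/48, -1/2), radius 1/1152
input b4: composing its 3 substitution steps yields center (-23/48, -143/288), radius 1/1008
input b1: composing its 2 substitution steps yields center (-1/2, -1/2), radius 1/108
input b5: composing its 1 substitution step yields center (-1/4, 1/2), radius 1/9


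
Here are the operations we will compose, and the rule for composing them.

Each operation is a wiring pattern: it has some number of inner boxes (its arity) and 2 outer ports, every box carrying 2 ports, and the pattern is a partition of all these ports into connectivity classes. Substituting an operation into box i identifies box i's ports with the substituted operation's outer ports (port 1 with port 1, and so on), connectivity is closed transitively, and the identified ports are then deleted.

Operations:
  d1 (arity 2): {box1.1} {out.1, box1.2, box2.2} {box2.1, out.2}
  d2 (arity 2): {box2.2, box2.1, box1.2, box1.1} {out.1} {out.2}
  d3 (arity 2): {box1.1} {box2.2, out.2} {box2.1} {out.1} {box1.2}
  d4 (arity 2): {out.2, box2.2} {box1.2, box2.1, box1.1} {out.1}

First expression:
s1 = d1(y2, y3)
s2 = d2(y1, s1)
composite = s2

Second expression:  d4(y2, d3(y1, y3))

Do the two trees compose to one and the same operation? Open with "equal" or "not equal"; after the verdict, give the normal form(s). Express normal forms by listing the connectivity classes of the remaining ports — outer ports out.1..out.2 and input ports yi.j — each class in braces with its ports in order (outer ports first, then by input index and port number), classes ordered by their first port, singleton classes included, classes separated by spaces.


not equal; first: {out.1} {out.2} {y1.1, y1.2, y2.2, y3.1, y3.2} {y2.1}; second: {out.1} {out.2, y3.2} {y1.1} {y1.2} {y2.1, y2.2} {y3.1}

In normal form, the first expression is {out.1} {out.2} {y1.1, y1.2, y2.2, y3.1, y3.2} {y2.1}
In normal form, the second expression is {out.1} {out.2, y3.2} {y1.1} {y1.2} {y2.1, y2.2} {y3.1}
They disagree, so not equal.


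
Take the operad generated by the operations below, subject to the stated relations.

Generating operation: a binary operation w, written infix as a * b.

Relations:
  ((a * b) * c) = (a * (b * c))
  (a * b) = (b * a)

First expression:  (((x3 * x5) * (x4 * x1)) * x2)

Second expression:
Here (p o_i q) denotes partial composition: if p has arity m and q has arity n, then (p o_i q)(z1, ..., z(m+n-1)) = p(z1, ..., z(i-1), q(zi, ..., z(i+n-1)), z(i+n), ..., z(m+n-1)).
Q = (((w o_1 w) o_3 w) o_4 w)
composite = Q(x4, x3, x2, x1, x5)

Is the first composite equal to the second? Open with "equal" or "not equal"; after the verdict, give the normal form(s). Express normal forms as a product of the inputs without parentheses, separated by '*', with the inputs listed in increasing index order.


equal; both compose to x1 * x2 * x3 * x4 * x5


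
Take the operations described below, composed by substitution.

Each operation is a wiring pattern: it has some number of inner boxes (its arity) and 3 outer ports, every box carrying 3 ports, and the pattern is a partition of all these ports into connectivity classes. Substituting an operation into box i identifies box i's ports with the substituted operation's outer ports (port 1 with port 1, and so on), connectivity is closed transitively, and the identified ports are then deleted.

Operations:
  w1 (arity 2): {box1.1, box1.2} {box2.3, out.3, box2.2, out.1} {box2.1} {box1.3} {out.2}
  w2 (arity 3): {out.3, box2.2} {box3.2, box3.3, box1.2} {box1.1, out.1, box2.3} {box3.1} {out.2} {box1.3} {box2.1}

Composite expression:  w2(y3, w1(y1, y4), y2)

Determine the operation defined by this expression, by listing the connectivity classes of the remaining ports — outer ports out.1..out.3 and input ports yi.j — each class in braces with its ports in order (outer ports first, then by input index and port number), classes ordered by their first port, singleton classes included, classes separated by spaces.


Reachability decides: close wires over w2-identified ports.
stage w1: inputs (y1, y4), connectivity {out.1, out.3, y4.2, y4.3} {out.2} {y1.1, y1.2} {y1.3} {y4.1}, out.j its boundary
stage w2: inputs (y3, y1, y4, y2), connectivity {out.1, y3.1, y4.2, y4.3} {out.2} {out.3} {y1.1, y1.2} {y1.3} {y2.1} {y2.2, y2.3, y3.2} {y3.3} {y4.1}, out.j its boundary

{out.1, y3.1, y4.2, y4.3} {out.2} {out.3} {y1.1, y1.2} {y1.3} {y2.1} {y2.2, y2.3, y3.2} {y3.3} {y4.1}


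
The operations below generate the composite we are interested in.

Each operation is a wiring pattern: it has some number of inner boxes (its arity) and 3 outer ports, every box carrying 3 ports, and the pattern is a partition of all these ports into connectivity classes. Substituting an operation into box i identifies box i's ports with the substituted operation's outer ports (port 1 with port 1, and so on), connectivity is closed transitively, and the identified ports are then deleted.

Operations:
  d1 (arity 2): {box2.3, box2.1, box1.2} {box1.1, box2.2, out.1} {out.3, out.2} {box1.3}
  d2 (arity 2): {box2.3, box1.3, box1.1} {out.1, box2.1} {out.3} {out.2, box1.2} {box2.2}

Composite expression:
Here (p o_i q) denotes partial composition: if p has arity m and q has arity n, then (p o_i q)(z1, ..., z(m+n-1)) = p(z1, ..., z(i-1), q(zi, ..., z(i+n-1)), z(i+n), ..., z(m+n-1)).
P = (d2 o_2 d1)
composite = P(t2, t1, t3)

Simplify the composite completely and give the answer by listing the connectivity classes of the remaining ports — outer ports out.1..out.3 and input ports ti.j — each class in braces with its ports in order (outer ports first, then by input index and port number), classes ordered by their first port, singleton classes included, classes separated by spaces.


Connectivity passes through glued d2-boundaries; trace each wire chain.
the subtree at d1 composes to {out.1, t1.1, t3.2} {out.2, out.3} {t1.2, t3.1, t3.3} {t1.3} on (t1, t3); out.j = own outer ports
the subtree at d2 composes to {out.1, t1.1, t3.2} {out.2, t2.2} {out.3} {t1.2, t3.1, t3.3} {t1.3} {t2.1, t2.3} on (t2, t1, t3); out.j = own outer ports

{out.1, t1.1, t3.2} {out.2, t2.2} {out.3} {t1.2, t3.1, t3.3} {t1.3} {t2.1, t2.3}


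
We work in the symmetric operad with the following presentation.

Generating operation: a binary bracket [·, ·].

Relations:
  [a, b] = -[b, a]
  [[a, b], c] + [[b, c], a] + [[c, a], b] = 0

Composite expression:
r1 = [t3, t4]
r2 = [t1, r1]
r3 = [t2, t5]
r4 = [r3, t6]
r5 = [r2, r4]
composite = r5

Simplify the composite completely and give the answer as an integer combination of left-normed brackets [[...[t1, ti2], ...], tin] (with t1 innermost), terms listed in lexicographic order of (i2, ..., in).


[[[[[t1, t3], t4], t2], t5], t6] - [[[[[t1, t3], t4], t5], t2], t6] - [[[[[t1, t3], t4], t6], t2], t5] + [[[[[t1, t3], t4], t6], t5], t2] - [[[[[t1, t4], t3], t2], t5], t6] + [[[[[t1, t4], t3], t5], t2], t6] + [[[[[t1, t4], t3], t6], t2], t5] - [[[[[t1, t4], t3], t6], t5], t2]

Expand each bracket as ab - ba; the t1-initial words give the coefficients.
Composite bracket: [[t1, [t3, t4]], [[t2, t5], t6]]
Applying ab - ba throughout gives 32 signed words (2^5 = 32).
Words beginning with t1 determine it all:
  t1t3t4t2t5t6 appears with sign +1, giving the term +[[[[[t1, t3], t4], t2], t5], t6]
  t1t3t4t5t2t6 appears with sign -1, giving the term -[[[[[t1, t3], t4], t5], t2], t6]
  t1t3t4t6t2t5 appears with sign -1, giving the term -[[[[[t1, t3], t4], t6], t2], t5]
  t1t3t4t6t5t2 appears with sign +1, giving the term +[[[[[t1, t3], t4], t6], t5], t2]
  t1t4t3t2t5t6 appears with sign -1, giving the term -[[[[[t1, t4], t3], t2], t5], t6]
  t1t4t3t5t2t6 appears with sign +1, giving the term +[[[[[t1, t4], t3], t5], t2], t6]
  t1t4t3t6t2t5 appears with sign +1, giving the term +[[[[[t1, t4], t3], t6], t2], t5]
  t1t4t3t6t5t2 appears with sign -1, giving the term -[[[[[t1, t4], t3], t6], t5], t2]


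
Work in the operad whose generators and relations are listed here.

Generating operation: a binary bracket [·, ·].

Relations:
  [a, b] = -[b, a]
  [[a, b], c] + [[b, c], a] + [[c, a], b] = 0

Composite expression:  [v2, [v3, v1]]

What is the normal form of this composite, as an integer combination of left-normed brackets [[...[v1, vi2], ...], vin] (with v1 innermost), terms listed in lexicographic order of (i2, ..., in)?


[[v1, v3], v2]

A multilinear Lie element is pinned by v1-initial words (v1 innermost).
Composite bracket: [v2, [v3, v1]]
Full expansion: 4 signed words from ab - ba (2^2 = 4).
Only words starting with v1 matter:
  the word v1v3v2 carries sign +1 and contributes +[[v1, v3], v2]


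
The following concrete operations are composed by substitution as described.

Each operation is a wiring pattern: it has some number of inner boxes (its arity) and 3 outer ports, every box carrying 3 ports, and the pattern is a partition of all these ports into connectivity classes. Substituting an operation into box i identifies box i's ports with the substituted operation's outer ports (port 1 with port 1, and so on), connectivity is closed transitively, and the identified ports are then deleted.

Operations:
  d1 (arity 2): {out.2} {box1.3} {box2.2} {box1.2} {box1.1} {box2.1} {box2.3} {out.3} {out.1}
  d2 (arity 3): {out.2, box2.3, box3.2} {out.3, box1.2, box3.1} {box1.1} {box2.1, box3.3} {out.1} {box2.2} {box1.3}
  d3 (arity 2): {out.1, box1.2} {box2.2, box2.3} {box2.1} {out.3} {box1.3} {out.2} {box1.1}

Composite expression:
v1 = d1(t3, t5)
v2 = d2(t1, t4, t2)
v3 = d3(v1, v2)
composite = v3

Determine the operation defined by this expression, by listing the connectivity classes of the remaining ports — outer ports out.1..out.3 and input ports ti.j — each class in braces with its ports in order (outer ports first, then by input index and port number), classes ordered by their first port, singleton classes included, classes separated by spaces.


{out.1} {out.2} {out.3} {t1.1} {t1.2, t2.1, t2.2, t4.3} {t1.3} {t2.3, t4.1} {t3.1} {t3.2} {t3.3} {t4.2} {t5.1} {t5.2} {t5.3}

Two ports join when wires chain via d3-identified ports.
after d1, the pattern on (t3, t5) reads {out.1} {out.2} {out.3} {t3.1} {t3.2} {t3.3} {t5.1} {t5.2} {t5.3} (out.j = its outer ports)
after d2, the pattern on (t1, t4, t2) reads {out.1} {out.2, t2.2, t4.3} {out.3, t1.2, t2.1} {t1.1} {t1.3} {t2.3, t4.1} {t4.2} (out.j = its outer ports)
after d3, the pattern on (t3, t5, t1, t4, t2) reads {out.1} {out.2} {out.3} {t1.1} {t1.2, t2.1, t2.2, t4.3} {t1.3} {t2.3, t4.1} {t3.1} {t3.2} {t3.3} {t4.2} {t5.1} {t5.2} {t5.3} (out.j = its outer ports)


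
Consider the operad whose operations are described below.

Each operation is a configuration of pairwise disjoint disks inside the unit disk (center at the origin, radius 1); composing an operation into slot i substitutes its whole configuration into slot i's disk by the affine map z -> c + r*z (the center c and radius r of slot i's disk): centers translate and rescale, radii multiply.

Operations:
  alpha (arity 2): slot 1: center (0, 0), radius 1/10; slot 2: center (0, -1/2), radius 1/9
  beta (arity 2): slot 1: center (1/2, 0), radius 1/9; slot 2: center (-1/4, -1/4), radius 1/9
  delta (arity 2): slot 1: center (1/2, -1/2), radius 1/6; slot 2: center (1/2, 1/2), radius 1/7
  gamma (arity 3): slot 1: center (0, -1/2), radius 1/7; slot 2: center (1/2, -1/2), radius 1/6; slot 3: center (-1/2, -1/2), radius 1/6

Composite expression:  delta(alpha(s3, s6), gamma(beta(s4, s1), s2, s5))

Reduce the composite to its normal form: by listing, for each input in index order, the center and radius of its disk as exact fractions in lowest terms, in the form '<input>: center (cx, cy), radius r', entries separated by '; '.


Affine substitution under delta: radii multiply and s-centers shift.
tracing s3 down its 2-map path: center (1/2, -1/2), radius 1/60
tracing s6 down its 2-map path: center (1/2, -7/12), radius 1/54
tracing s4 down its 3-map path: center (25/49, 3/7), radius 1/441
tracing s1 down its 3-map path: center (97/196, 83/196), radius 1/441
tracing s2 down its 2-map path: center (4/7, 3/7), radius 1/42
tracing s5 down its 2-map path: center (3/7, 3/7), radius 1/42

s1: center (97/196, 83/196), radius 1/441; s2: center (4/7, 3/7), radius 1/42; s3: center (1/2, -1/2), radius 1/60; s4: center (25/49, 3/7), radius 1/441; s5: center (3/7, 3/7), radius 1/42; s6: center (1/2, -7/12), radius 1/54


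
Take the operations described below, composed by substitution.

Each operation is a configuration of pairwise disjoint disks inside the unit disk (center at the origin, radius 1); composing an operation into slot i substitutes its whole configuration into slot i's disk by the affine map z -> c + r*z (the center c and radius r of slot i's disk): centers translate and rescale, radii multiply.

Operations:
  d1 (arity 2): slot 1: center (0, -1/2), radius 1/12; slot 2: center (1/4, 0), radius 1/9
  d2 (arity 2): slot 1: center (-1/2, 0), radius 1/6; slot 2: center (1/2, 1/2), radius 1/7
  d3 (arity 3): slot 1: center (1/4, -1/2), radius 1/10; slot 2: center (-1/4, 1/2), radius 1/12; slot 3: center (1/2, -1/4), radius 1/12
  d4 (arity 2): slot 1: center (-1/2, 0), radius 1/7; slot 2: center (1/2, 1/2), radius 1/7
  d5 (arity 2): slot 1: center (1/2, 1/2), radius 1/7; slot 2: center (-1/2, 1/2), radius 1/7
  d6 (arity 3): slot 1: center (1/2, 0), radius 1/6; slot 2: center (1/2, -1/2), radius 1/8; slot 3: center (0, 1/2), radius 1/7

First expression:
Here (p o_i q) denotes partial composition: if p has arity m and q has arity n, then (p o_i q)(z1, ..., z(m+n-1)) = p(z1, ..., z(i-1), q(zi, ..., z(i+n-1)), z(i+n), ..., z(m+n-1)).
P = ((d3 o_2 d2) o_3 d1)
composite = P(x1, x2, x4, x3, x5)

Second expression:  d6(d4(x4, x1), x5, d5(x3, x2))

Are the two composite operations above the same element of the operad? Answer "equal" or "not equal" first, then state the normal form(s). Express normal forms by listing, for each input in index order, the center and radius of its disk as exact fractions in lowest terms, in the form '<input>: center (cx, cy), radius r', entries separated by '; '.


not equal; first: x1: center (1/4, -1/2), radius 1/10; x2: center (-7/24, 1/2), radius 1/72; x3: center (-23/112, 13/24), radius 1/756; x4: center (-5/24, 15/28), radius 1/1008; x5: center (1/2, -1/4), radius 1/12; second: x1: center (7/12, 1/12), radius 1/42; x2: center (-1/14, 4/7), radius 1/49; x3: center (1/14, 4/7), radius 1/49; x4: center (5/12, 0), radius 1/42; x5: center (1/2, -1/2), radius 1/8

Reducing the first expression gives x1: center (1/4, -1/2), radius 1/10; x2: center (-7/24, 1/2), radius 1/72; x3: center (-23/112, 13/24), radius 1/756; x4: center (-5/24, 15/28), radius 1/1008; x5: center (1/2, -1/4), radius 1/12
Reducing the second expression gives x1: center (7/12, 1/12), radius 1/42; x2: center (-1/14, 4/7), radius 1/49; x3: center (1/14, 4/7), radius 1/49; x4: center (5/12, 0), radius 1/42; x5: center (1/2, -1/2), radius 1/8
They disagree, so not equal.


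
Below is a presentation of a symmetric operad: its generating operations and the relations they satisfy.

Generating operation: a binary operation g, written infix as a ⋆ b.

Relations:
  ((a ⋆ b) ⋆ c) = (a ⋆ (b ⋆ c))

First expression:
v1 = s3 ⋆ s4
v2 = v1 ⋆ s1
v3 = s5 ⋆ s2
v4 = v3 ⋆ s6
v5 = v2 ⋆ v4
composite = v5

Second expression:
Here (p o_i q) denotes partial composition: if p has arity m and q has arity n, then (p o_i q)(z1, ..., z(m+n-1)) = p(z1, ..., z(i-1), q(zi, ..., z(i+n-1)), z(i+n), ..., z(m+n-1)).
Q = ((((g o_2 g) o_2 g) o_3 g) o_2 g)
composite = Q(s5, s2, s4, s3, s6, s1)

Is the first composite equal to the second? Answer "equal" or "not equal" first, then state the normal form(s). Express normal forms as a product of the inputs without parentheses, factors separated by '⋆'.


not equal: they reduce to s3 ⋆ s4 ⋆ s1 ⋆ s5 ⋆ s2 ⋆ s6 and s5 ⋆ s2 ⋆ s4 ⋆ s3 ⋆ s6 ⋆ s1

In normal form, the first expression is s3 ⋆ s4 ⋆ s1 ⋆ s5 ⋆ s2 ⋆ s6
In normal form, the second expression is s5 ⋆ s2 ⋆ s4 ⋆ s3 ⋆ s6 ⋆ s1
They disagree, so not equal.


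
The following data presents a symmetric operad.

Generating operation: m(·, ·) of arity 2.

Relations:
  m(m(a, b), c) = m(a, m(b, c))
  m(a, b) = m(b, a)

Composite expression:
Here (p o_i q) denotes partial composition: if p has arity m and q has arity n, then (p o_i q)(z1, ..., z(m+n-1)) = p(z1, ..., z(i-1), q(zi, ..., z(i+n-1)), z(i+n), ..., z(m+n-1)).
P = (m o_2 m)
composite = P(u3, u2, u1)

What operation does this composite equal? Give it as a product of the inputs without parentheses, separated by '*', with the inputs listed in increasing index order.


u1 * u2 * u3

Any arrangement under m is one operation, so sort the u-inputs.
m(u2, u1) reduces to u2 * u1
m(u3, m(u2, u1)) reduces to u3 * u2 * u1
rearranged into index order: u1 * u2 * u3


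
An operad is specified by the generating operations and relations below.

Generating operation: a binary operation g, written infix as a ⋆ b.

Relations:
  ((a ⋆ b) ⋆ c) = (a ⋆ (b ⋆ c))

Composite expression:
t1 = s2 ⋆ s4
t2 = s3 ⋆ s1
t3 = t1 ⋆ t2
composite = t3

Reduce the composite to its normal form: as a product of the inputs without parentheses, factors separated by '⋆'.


s2 ⋆ s4 ⋆ s3 ⋆ s1

All parenthesizations of g agree; list the s-inputs left to right.
(s2 ⋆ s4) unparenthesizes to s2 ⋆ s4
(s3 ⋆ s1) unparenthesizes to s3 ⋆ s1
((s2 ⋆ s4) ⋆ (s3 ⋆ s1)) unparenthesizes to s2 ⋆ s4 ⋆ s3 ⋆ s1


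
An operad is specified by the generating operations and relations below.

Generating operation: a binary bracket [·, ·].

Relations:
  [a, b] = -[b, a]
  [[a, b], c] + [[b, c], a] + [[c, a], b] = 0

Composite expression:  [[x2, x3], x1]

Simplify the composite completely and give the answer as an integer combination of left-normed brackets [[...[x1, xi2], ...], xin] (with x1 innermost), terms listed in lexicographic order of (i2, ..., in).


-[[x1, x2], x3] + [[x1, x3], x2]

Antisymmetry and Jacobi reduce to x1-anchored left-normed brackets.
Composite bracket: [[x2, x3], x1]
Each bracket splits as ab - ba, giving 4 signed words (2^2 = 4).
Collect the words opening with x1:
  word x1x2x3 has sign -1, contributing -[[x1, x2], x3]
  word x1x3x2 has sign +1, contributing +[[x1, x3], x2]
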